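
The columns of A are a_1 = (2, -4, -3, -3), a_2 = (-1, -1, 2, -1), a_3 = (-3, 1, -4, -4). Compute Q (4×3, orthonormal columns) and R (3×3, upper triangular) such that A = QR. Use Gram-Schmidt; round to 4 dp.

Q = [[0.3244, -0.3587, -0.6556], [-0.6489, -0.4185, 0.3668], [-0.4867, 0.7275, -0.4050], [-0.4867, -0.4086, -0.5212]], R = [[6.1644, -0.1622, 2.2711], [0.0000, 2.6408, -0.6178], [0.0000, 0.0000, 6.0382]]

a_1 = (2, -4, -3, -3); ‖a_1‖ = 6.1644, so e_1 = (0.3244, -0.6489, -0.4867, -0.4867).
e_1·a_2 = 0.3244·(-1) + (-0.6489)·(-1) + (-0.4867)·2 + (-0.4867)·(-1) = -0.1622.
u_2 = a_2 + 0.1622·e_1 = (-0.9474, -1.1053, 1.9211, -1.0789).
‖u_2‖ = 2.6408, so e_2 = (-0.3587, -0.4185, 0.7275, -0.4086).
e_1·a_3 = 0.3244·(-3) + (-0.6489)·1 + (-0.4867)·(-4) + (-0.4867)·(-4) = 2.2711; e_2·a_3 = (-0.3587)·(-3) + (-0.4185)·1 + 0.7275·(-4) + (-0.4086)·(-4) = -0.6178.
u_3 = a_3 − 2.2711·e_1 + 0.6178·e_2 = (-3.9585, 2.2151, -2.4453, -3.1472).
‖u_3‖ = 6.0382, so e_3 = (-0.6556, 0.3668, -0.4050, -0.5212).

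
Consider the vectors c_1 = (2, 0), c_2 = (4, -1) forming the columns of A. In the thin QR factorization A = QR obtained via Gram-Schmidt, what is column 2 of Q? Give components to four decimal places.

q_1 = c_1/‖c_1‖ = (2, 0)/2.0000 = (1.0000, 0.0000).
r_{12} = q_1·c_2 = 4.0000.
u_2 = c_2 − 4.0000·q_1 = (0.0000, -1.0000).
‖u_2‖ = 1.0000, so q_2 = (0.0000, -1.0000).

q_2 = (0.0000, -1.0000)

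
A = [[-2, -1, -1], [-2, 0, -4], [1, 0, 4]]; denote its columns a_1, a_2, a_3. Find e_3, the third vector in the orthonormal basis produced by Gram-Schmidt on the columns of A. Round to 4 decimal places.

e_3 = (0.0000, 0.4472, 0.8944)

e_1 = a_1/‖a_1‖ = (-2, -2, 1)/3.0000 = (-0.6667, -0.6667, 0.3333).
r_{12} = e_1·a_2 = 0.6667.
u_2 = a_2 − 0.6667·e_1 = (-0.5556, 0.4444, -0.2222).
‖u_2‖ = 0.7454, so e_2 = (-0.7454, 0.5963, -0.2981).
r_{13} = e_1·a_3 = 4.6667; r_{23} = e_2·a_3 = -2.8324.
u_3 = a_3 − 4.6667·e_1 + 2.8324·e_2 = (0.0000, 0.8000, 1.6000).
‖u_3‖ = 1.7889, so e_3 = (0.0000, 0.4472, 0.8944).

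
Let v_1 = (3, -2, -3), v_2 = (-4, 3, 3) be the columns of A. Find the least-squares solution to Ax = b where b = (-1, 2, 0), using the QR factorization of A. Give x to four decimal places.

e_1 = v_1/‖v_1‖ = (3, -2, -3)/4.6904 = (0.6396, -0.4264, -0.6396).
r_{12} = e_1·v_2 = -5.7564.
u_2 = v_2 + 5.7564·e_1 = (-0.3182, 0.5455, -0.6818).
‖u_2‖ = 0.9293, so e_2 = (-0.3424, 0.5869, -0.7337).
Qᵀb = (-1.4924, 1.5163).
Back-substitute: x_2 = 1.5163/0.9293 = 1.6316.
x_1 = (-1.4924 + 5.7564·1.6316)/4.6904 = 1.6842.

x = (1.6842, 1.6316)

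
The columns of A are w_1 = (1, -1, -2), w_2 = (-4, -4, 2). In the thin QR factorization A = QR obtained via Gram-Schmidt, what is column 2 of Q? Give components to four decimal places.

q_2 = (-0.5774, -0.8083, 0.1155)

w_1 = (1, -1, -2); ‖w_1‖ = 2.4495, so q_1 = (0.4082, -0.4082, -0.8165).
q_1·w_2 = 0.4082·(-4) + (-0.4082)·(-4) + (-0.8165)·2 = -1.6330.
u_2 = w_2 + 1.6330·q_1 = (-3.3333, -4.6667, 0.6667).
‖u_2‖ = 5.7735, so q_2 = (-0.5774, -0.8083, 0.1155).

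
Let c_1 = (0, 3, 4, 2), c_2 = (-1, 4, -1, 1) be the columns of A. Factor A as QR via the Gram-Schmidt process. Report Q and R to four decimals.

Q = [[0.0000, -0.2536], [0.5571, 0.7520], [0.7428, -0.6033], [0.3714, 0.0787]], R = [[5.3852, 1.8570], [0.0000, 3.9436]]

e_1 = c_1/‖c_1‖ = (0, 3, 4, 2)/5.3852 = (0.0000, 0.5571, 0.7428, 0.3714).
r_{12} = e_1·c_2 = 1.8570.
u_2 = c_2 − 1.8570·e_1 = (-1.0000, 2.9655, -2.3793, 0.3103).
‖u_2‖ = 3.9436, so e_2 = (-0.2536, 0.7520, -0.6033, 0.0787).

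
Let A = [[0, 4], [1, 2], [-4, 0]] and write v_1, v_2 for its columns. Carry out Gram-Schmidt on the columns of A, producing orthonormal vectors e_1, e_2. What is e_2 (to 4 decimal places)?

e_2 = (0.8997, 0.4234, 0.1059)

e_1 = v_1/‖v_1‖ = (0, 1, -4)/4.1231 = (0.0000, 0.2425, -0.9701).
r_{12} = e_1·v_2 = 0.4851.
u_2 = v_2 − 0.4851·e_1 = (4.0000, 1.8824, 0.4706).
‖u_2‖ = 4.4458, so e_2 = (0.8997, 0.4234, 0.1059).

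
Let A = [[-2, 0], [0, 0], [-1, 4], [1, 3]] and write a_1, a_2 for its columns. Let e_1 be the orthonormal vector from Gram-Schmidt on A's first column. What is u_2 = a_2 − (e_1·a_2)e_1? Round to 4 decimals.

u_2 = (-0.3333, 0.0000, 3.8333, 3.1667)

a_1 = (-2, 0, -1, 1); ‖a_1‖ = 2.4495, so e_1 = (-0.8165, 0.0000, -0.4082, 0.4082).
e_1·a_2 = (-0.8165)·0 + 0.0000·0 + (-0.4082)·4 + 0.4082·3 = -0.4082.
u_2 = a_2 + 0.4082·e_1 = (-0.3333, 0.0000, 3.8333, 3.1667).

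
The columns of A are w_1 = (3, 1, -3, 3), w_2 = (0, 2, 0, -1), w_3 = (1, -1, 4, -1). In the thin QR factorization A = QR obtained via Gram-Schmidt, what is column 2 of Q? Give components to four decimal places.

e_2 = (0.0481, 0.9137, -0.0481, -0.4007)

w_1 = (3, 1, -3, 3); ‖w_1‖ = 5.2915, so e_1 = (0.5669, 0.1890, -0.5669, 0.5669).
e_1·w_2 = 0.5669·0 + 0.1890·2 + (-0.5669)·0 + 0.5669·(-1) = -0.1890.
u_2 = w_2 + 0.1890·e_1 = (0.1071, 2.0357, -0.1071, -0.8929).
‖u_2‖ = 2.2281, so e_2 = (0.0481, 0.9137, -0.0481, -0.4007).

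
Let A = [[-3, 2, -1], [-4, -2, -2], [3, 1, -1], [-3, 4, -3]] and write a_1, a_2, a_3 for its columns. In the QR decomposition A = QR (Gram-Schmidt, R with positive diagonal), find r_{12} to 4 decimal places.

a_1 = (-3, -4, 3, -3); ‖a_1‖ = 6.5574, so q_1 = (-0.4575, -0.6100, 0.4575, -0.4575).
r_{12} = q_1·a_2 = -1.0675.

r_{12} = -1.0675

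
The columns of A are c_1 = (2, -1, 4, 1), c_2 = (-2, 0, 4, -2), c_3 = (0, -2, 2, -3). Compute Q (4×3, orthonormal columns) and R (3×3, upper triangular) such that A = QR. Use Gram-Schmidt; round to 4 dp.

c_1 = (2, -1, 4, 1); ‖c_1‖ = 4.6904, so q_1 = (0.4264, -0.2132, 0.8528, 0.2132).
q_1·c_2 = 0.4264·(-2) + (-0.2132)·0 + 0.8528·4 + 0.2132·(-2) = 2.1320.
u_2 = c_2 − 2.1320·q_1 = (-2.9091, 0.4545, 2.1818, -2.4545).
‖u_2‖ = 4.4107, so q_2 = (-0.6595, 0.1031, 0.4947, -0.5565).
q_1·c_3 = 0.4264·0 + (-0.2132)·(-2) + 0.8528·2 + 0.2132·(-3) = 1.4924; q_2·c_3 = (-0.6595)·0 + 0.1031·(-2) + 0.4947·2 + (-0.5565)·(-3) = 2.4527.
u_3 = c_3 − 1.4924·q_1 − 2.4527·q_2 = (0.9813, -1.9346, -0.4860, -1.9533).
‖u_3‖ = 2.9592, so q_3 = (0.3316, -0.6537, -0.1642, -0.6601).

Q = [[0.4264, -0.6595, 0.3316], [-0.2132, 0.1031, -0.6537], [0.8528, 0.4947, -0.1642], [0.2132, -0.5565, -0.6601]], R = [[4.6904, 2.1320, 1.4924], [0.0000, 4.4107, 2.4527], [0.0000, 0.0000, 2.9592]]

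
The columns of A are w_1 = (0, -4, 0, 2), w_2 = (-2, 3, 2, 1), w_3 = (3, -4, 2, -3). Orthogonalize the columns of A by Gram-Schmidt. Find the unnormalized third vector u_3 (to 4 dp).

u_3 = (1.1538, -1.0769, 3.8462, -2.1538)

w_1 = (0, -4, 0, 2); ‖w_1‖ = 4.4721, so q_1 = (0.0000, -0.8944, 0.0000, 0.4472).
q_1·w_2 = 0.0000·(-2) + (-0.8944)·3 + 0.0000·2 + 0.4472·1 = -2.2361.
u_2 = w_2 + 2.2361·q_1 = (-2.0000, 1.0000, 2.0000, 2.0000).
‖u_2‖ = 3.6056, so q_2 = (-0.5547, 0.2774, 0.5547, 0.5547).
q_1·w_3 = 0.0000·3 + (-0.8944)·(-4) + 0.0000·2 + 0.4472·(-3) = 2.2361; q_2·w_3 = (-0.5547)·3 + 0.2774·(-4) + 0.5547·2 + 0.5547·(-3) = -3.3282.
u_3 = w_3 − 2.2361·q_1 + 3.3282·q_2 = (1.1538, -1.0769, 3.8462, -2.1538).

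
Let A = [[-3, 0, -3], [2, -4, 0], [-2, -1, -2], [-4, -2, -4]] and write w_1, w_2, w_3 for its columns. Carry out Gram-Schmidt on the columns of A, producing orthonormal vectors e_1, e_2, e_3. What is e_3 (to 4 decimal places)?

w_1 = (-3, 2, -2, -4); ‖w_1‖ = 5.7446, so e_1 = (-0.5222, 0.3482, -0.3482, -0.6963).
e_1·w_2 = (-0.5222)·0 + 0.3482·(-4) + (-0.3482)·(-1) + (-0.6963)·(-2) = 0.3482.
u_2 = w_2 − 0.3482·e_1 = (0.1818, -4.1212, -0.8788, -1.7576).
‖u_2‖ = 4.5693, so e_2 = (0.0398, -0.9019, -0.1923, -0.3846).
e_1·w_3 = (-0.5222)·(-3) + 0.3482·0 + (-0.3482)·(-2) + (-0.6963)·(-4) = 5.0483; e_2·w_3 = 0.0398·(-3) + (-0.9019)·0 + (-0.1923)·(-2) + (-0.3846)·(-4) = 1.8039.
u_3 = w_3 − 5.0483·e_1 − 1.8039·e_2 = (-0.4354, -0.1306, 0.1045, 0.2090).
‖u_3‖ = 0.5111, so e_3 = (-0.8519, -0.2556, 0.2044, 0.4089).

e_3 = (-0.8519, -0.2556, 0.2044, 0.4089)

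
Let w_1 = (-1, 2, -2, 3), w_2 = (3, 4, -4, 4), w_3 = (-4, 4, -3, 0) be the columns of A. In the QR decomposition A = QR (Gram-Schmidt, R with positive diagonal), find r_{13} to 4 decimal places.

r_{13} = 4.2426

w_1 = (-1, 2, -2, 3); ‖w_1‖ = 4.2426, so q_1 = (-0.2357, 0.4714, -0.4714, 0.7071).
r_{13} = q_1·w_3 = 4.2426.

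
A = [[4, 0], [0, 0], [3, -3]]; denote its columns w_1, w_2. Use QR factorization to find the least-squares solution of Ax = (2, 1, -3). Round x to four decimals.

x = (0.5000, 1.5000)

w_1 = (4, 0, 3); ‖w_1‖ = 5.0000, so e_1 = (0.8000, 0.0000, 0.6000).
e_1·w_2 = 0.8000·0 + 0.0000·0 + 0.6000·(-3) = -1.8000.
u_2 = w_2 + 1.8000·e_1 = (1.4400, 0.0000, -1.9200).
‖u_2‖ = 2.4000, so e_2 = (0.6000, 0.0000, -0.8000).
Qᵀb = (-0.2000, 3.6000).
Back-substitute: x_2 = 3.6000/2.4000 = 1.5000.
x_1 = (-0.2000 + 1.8000·1.5000)/5.0000 = 0.5000.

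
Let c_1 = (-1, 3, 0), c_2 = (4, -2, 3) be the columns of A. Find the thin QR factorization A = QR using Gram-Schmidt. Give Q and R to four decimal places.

e_1 = c_1/‖c_1‖ = (-1, 3, 0)/3.1623 = (-0.3162, 0.9487, 0.0000).
r_{12} = e_1·c_2 = -3.1623.
u_2 = c_2 + 3.1623·e_1 = (3.0000, 1.0000, 3.0000).
‖u_2‖ = 4.3589, so e_2 = (0.6882, 0.2294, 0.6882).

Q = [[-0.3162, 0.6882], [0.9487, 0.2294], [0.0000, 0.6882]], R = [[3.1623, -3.1623], [0.0000, 4.3589]]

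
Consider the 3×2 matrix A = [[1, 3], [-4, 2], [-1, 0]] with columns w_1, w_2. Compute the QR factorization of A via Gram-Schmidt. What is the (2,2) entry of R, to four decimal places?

w_1 = (1, -4, -1); ‖w_1‖ = 4.2426, so q_1 = (0.2357, -0.9428, -0.2357).
q_1·w_2 = 0.2357·3 + (-0.9428)·2 + (-0.2357)·0 = -1.1785.
u_2 = w_2 + 1.1785·q_1 = (3.2778, 0.8889, -0.2778).
r_{22} = ‖u_2‖ = 3.4075.

r_{22} = 3.4075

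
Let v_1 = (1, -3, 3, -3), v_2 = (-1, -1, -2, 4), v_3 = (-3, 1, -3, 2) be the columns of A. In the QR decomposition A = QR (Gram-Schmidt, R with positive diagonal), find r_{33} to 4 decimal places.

r_{33} = 2.4506

v_1 = (1, -3, 3, -3); ‖v_1‖ = 5.2915, so q_1 = (0.1890, -0.5669, 0.5669, -0.5669).
q_1·v_2 = 0.1890·(-1) + (-0.5669)·(-1) + 0.5669·(-2) + (-0.5669)·4 = -3.0237.
u_2 = v_2 + 3.0237·q_1 = (-0.4286, -2.7143, -0.2857, 2.2857).
‖u_2‖ = 3.5857, so q_2 = (-0.1195, -0.7570, -0.0797, 0.6375).
q_1·v_3 = 0.1890·(-3) + (-0.5669)·1 + 0.5669·(-3) + (-0.5669)·2 = -3.9686; q_2·v_3 = (-0.1195)·(-3) + (-0.7570)·1 + (-0.0797)·(-3) + 0.6375·2 = 1.1155.
u_3 = v_3 + 3.9686·q_1 − 1.1155·q_2 = (-2.1167, -0.4056, -0.6611, -0.9611).
r_{33} = ‖u_3‖ = 2.4506.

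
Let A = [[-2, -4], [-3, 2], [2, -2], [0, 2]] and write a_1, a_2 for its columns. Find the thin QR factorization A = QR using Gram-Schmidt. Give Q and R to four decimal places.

Q = [[-0.4851, -0.8038], [-0.7276, 0.3126], [0.4851, -0.3349], [0.0000, 0.3796]], R = [[4.1231, -0.4851], [0.0000, 5.2692]]

a_1 = (-2, -3, 2, 0); ‖a_1‖ = 4.1231, so q_1 = (-0.4851, -0.7276, 0.4851, 0.0000).
q_1·a_2 = (-0.4851)·(-4) + (-0.7276)·2 + 0.4851·(-2) + 0.0000·2 = -0.4851.
u_2 = a_2 + 0.4851·q_1 = (-4.2353, 1.6471, -1.7647, 2.0000).
‖u_2‖ = 5.2692, so q_2 = (-0.8038, 0.3126, -0.3349, 0.3796).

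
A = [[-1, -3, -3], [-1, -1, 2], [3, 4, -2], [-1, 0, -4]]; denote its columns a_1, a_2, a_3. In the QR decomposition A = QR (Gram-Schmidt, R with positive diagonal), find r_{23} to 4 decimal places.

r_{23} = 0.1543

e_1 = a_1/‖a_1‖ = (-1, -1, 3, -1)/3.4641 = (-0.2887, -0.2887, 0.8660, -0.2887).
r_{12} = e_1·a_2 = 4.6188.
u_2 = a_2 − 4.6188·e_1 = (-1.6667, 0.3333, 0.0000, 1.3333).
‖u_2‖ = 2.1602, so e_2 = (-0.7715, 0.1543, 0.0000, 0.6172).
r_{23} = e_2·a_3 = 0.1543.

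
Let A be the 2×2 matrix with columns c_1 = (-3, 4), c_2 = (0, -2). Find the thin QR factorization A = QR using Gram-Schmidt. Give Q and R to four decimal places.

Q = [[-0.6000, -0.8000], [0.8000, -0.6000]], R = [[5.0000, -1.6000], [0.0000, 1.2000]]

c_1 = (-3, 4); ‖c_1‖ = 5.0000, so e_1 = (-0.6000, 0.8000).
e_1·c_2 = (-0.6000)·0 + 0.8000·(-2) = -1.6000.
u_2 = c_2 + 1.6000·e_1 = (-0.9600, -0.7200).
‖u_2‖ = 1.2000, so e_2 = (-0.8000, -0.6000).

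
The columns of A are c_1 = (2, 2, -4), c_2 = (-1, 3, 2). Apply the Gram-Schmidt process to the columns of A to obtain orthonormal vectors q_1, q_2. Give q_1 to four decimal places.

c_1 = (2, 2, -4); ‖c_1‖ = 4.8990, so q_1 = (0.4082, 0.4082, -0.8165).

q_1 = (0.4082, 0.4082, -0.8165)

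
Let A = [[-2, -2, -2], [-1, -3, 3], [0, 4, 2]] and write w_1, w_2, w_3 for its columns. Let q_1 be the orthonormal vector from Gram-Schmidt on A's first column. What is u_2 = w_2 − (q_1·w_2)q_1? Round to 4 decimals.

u_2 = (0.8000, -1.6000, 4.0000)

w_1 = (-2, -1, 0); ‖w_1‖ = 2.2361, so q_1 = (-0.8944, -0.4472, 0.0000).
q_1·w_2 = (-0.8944)·(-2) + (-0.4472)·(-3) + 0.0000·4 = 3.1305.
u_2 = w_2 − 3.1305·q_1 = (0.8000, -1.6000, 4.0000).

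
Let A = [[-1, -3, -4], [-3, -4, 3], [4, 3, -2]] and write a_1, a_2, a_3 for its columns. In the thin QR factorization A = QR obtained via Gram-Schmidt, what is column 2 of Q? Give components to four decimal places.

a_1 = (-1, -3, 4); ‖a_1‖ = 5.0990, so q_1 = (-0.1961, -0.5883, 0.7845).
q_1·a_2 = (-0.1961)·(-3) + (-0.5883)·(-4) + 0.7845·3 = 5.2951.
u_2 = a_2 − 5.2951·q_1 = (-1.9615, -0.8846, -1.1538).
‖u_2‖ = 2.4416, so q_2 = (-0.8034, -0.3623, -0.4726).

q_2 = (-0.8034, -0.3623, -0.4726)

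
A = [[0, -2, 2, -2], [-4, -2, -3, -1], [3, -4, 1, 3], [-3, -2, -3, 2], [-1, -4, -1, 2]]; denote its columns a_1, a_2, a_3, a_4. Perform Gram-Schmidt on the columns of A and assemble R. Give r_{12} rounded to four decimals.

a_1 = (0, -4, 3, -3, -1); ‖a_1‖ = 5.9161, so e_1 = (0.0000, -0.6761, 0.5071, -0.5071, -0.1690).
r_{12} = e_1·a_2 = 1.0142.

r_{12} = 1.0142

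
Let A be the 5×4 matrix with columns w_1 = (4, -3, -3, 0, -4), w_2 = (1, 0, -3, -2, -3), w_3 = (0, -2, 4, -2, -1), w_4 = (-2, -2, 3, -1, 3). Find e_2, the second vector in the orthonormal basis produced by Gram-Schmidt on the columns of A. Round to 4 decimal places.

e_2 = (-0.3086, 0.4629, -0.4629, -0.6172, -0.3086)

w_1 = (4, -3, -3, 0, -4); ‖w_1‖ = 7.0711, so e_1 = (0.5657, -0.4243, -0.4243, 0.0000, -0.5657).
e_1·w_2 = 0.5657·1 + (-0.4243)·0 + (-0.4243)·(-3) + 0.0000·(-2) + (-0.5657)·(-3) = 3.5355.
u_2 = w_2 − 3.5355·e_1 = (-1.0000, 1.5000, -1.5000, -2.0000, -1.0000).
‖u_2‖ = 3.2404, so e_2 = (-0.3086, 0.4629, -0.4629, -0.6172, -0.3086).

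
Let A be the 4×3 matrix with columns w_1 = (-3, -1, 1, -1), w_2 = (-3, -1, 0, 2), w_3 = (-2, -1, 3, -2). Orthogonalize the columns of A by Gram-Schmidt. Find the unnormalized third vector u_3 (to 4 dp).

u_3 = (0.4231, -0.1923, 1.6154, 0.5385)

w_1 = (-3, -1, 1, -1); ‖w_1‖ = 3.4641, so q_1 = (-0.8660, -0.2887, 0.2887, -0.2887).
q_1·w_2 = (-0.8660)·(-3) + (-0.2887)·(-1) + 0.2887·0 + (-0.2887)·2 = 2.3094.
u_2 = w_2 − 2.3094·q_1 = (-1.0000, -0.3333, -0.6667, 2.6667).
‖u_2‖ = 2.9439, so q_2 = (-0.3397, -0.1132, -0.2265, 0.9058).
q_1·w_3 = (-0.8660)·(-2) + (-0.2887)·(-1) + 0.2887·3 + (-0.2887)·(-2) = 3.4641; q_2·w_3 = (-0.3397)·(-2) + (-0.1132)·(-1) + (-0.2265)·3 + 0.9058·(-2) = -1.6984.
u_3 = w_3 − 3.4641·q_1 + 1.6984·q_2 = (0.4231, -0.1923, 1.6154, 0.5385).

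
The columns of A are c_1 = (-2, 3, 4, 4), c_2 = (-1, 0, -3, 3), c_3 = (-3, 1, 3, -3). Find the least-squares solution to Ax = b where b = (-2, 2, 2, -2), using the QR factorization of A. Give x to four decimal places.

c_1 = (-2, 3, 4, 4); ‖c_1‖ = 6.7082, so q_1 = (-0.2981, 0.4472, 0.5963, 0.5963).
q_1·c_2 = (-0.2981)·(-1) + 0.4472·0 + 0.5963·(-3) + 0.5963·3 = 0.2981.
u_2 = c_2 − 0.2981·q_1 = (-0.9111, -0.1333, -3.1778, 2.8222).
‖u_2‖ = 4.3487, so q_2 = (-0.2095, -0.0307, -0.7307, 0.6490).
q_1·c_3 = (-0.2981)·(-3) + 0.4472·1 + 0.5963·3 + 0.5963·(-3) = 1.3416; q_2·c_3 = (-0.2095)·(-3) + (-0.0307)·1 + (-0.7307)·3 + 0.6490·(-3) = -3.5413.
u_3 = c_3 − 1.3416·q_1 + 3.5413·q_2 = (-3.3420, 0.2914, -0.3878, -1.5018).
‖u_3‖ = 3.6958, so q_3 = (-0.9042, 0.0789, -0.1049, -0.4063).
Qᵀb = (1.4907, -2.4017, 2.5690).
Back-substitute: x_3 = 2.5690/3.6958 = 0.6951.
x_2 = (-2.4017 + 3.5413·0.6951)/4.3487 = 0.0138.
x_1 = (1.4907 − 0.2981·0.0138 − 1.3416·0.6951)/6.7082 = 0.0826.

x = (0.0826, 0.0138, 0.6951)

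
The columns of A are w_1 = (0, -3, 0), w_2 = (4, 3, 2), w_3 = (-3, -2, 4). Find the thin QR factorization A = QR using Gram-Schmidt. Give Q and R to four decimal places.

Q = [[0.0000, 0.8944, -0.4472], [-1.0000, 0.0000, 0.0000], [0.0000, 0.4472, 0.8944]], R = [[3.0000, -3.0000, 2.0000], [0.0000, 4.4721, -0.8944], [0.0000, 0.0000, 4.9193]]

w_1 = (0, -3, 0); ‖w_1‖ = 3.0000, so q_1 = (0.0000, -1.0000, 0.0000).
q_1·w_2 = 0.0000·4 + (-1.0000)·3 + 0.0000·2 = -3.0000.
u_2 = w_2 + 3.0000·q_1 = (4.0000, 0.0000, 2.0000).
‖u_2‖ = 4.4721, so q_2 = (0.8944, 0.0000, 0.4472).
q_1·w_3 = 0.0000·(-3) + (-1.0000)·(-2) + 0.0000·4 = 2.0000; q_2·w_3 = 0.8944·(-3) + 0.0000·(-2) + 0.4472·4 = -0.8944.
u_3 = w_3 − 2.0000·q_1 + 0.8944·q_2 = (-2.2000, 0.0000, 4.4000).
‖u_3‖ = 4.9193, so q_3 = (-0.4472, 0.0000, 0.8944).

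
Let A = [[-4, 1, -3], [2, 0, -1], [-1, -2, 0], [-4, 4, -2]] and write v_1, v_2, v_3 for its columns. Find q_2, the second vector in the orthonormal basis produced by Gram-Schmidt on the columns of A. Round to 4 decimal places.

v_1 = (-4, 2, -1, -4); ‖v_1‖ = 6.0828, so q_1 = (-0.6576, 0.3288, -0.1644, -0.6576).
q_1·v_2 = (-0.6576)·1 + 0.3288·0 + (-0.1644)·(-2) + (-0.6576)·4 = -2.9592.
u_2 = v_2 + 2.9592·q_1 = (-0.9459, 0.9730, -2.4865, 2.0541).
‖u_2‖ = 3.4990, so q_2 = (-0.2703, 0.2781, -0.7106, 0.5870).

q_2 = (-0.2703, 0.2781, -0.7106, 0.5870)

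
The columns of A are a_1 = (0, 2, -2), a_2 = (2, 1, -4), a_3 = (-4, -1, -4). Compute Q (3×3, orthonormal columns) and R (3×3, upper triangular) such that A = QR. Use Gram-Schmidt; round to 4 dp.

Q = [[0.0000, 0.6860, -0.7276], [0.7071, -0.5145, -0.4851], [-0.7071, -0.5145, -0.4851]], R = [[2.8284, 3.5355, 2.1213], [0.0000, 2.9155, -0.1715], [0.0000, 0.0000, 5.3358]]

a_1 = (0, 2, -2); ‖a_1‖ = 2.8284, so q_1 = (0.0000, 0.7071, -0.7071).
q_1·a_2 = 0.0000·2 + 0.7071·1 + (-0.7071)·(-4) = 3.5355.
u_2 = a_2 − 3.5355·q_1 = (2.0000, -1.5000, -1.5000).
‖u_2‖ = 2.9155, so q_2 = (0.6860, -0.5145, -0.5145).
q_1·a_3 = 0.0000·(-4) + 0.7071·(-1) + (-0.7071)·(-4) = 2.1213; q_2·a_3 = 0.6860·(-4) + (-0.5145)·(-1) + (-0.5145)·(-4) = -0.1715.
u_3 = a_3 − 2.1213·q_1 + 0.1715·q_2 = (-3.8824, -2.5882, -2.5882).
‖u_3‖ = 5.3358, so q_3 = (-0.7276, -0.4851, -0.4851).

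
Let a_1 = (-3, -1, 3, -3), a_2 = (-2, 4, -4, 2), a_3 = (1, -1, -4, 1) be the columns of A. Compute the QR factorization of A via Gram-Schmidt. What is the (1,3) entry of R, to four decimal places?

r_{13} = -3.2127

a_1 = (-3, -1, 3, -3); ‖a_1‖ = 5.2915, so q_1 = (-0.5669, -0.1890, 0.5669, -0.5669).
r_{13} = q_1·a_3 = -3.2127.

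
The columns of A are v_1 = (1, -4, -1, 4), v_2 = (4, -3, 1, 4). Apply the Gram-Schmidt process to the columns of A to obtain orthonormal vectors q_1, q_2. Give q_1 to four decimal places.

q_1 = (0.1715, -0.6860, -0.1715, 0.6860)

q_1 = v_1/‖v_1‖ = (1, -4, -1, 4)/5.8310 = (0.1715, -0.6860, -0.1715, 0.6860).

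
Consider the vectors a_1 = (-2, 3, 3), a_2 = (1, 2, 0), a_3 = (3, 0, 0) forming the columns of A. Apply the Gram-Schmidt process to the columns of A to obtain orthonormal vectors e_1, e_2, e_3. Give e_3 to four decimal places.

e_1 = a_1/‖a_1‖ = (-2, 3, 3)/4.6904 = (-0.4264, 0.6396, 0.6396).
r_{12} = e_1·a_2 = 0.8528.
u_2 = a_2 − 0.8528·e_1 = (1.3636, 1.4545, -0.5455).
‖u_2‖ = 2.0671, so e_2 = (0.6597, 0.7037, -0.2639).
r_{13} = e_1·a_3 = -1.2792; r_{23} = e_2·a_3 = 1.9791.
u_3 = a_3 + 1.2792·e_1 − 1.9791·e_2 = (1.1489, -0.5745, 1.3404).
‖u_3‖ = 1.8566, so e_3 = (0.6189, -0.3094, 0.7220).

e_3 = (0.6189, -0.3094, 0.7220)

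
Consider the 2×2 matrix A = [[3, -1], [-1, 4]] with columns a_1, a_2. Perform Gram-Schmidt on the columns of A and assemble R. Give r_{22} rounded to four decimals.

q_1 = a_1/‖a_1‖ = (3, -1)/3.1623 = (0.9487, -0.3162).
r_{12} = q_1·a_2 = -2.2136.
u_2 = a_2 + 2.2136·q_1 = (1.1000, 3.3000).
r_{22} = ‖u_2‖ = 3.4785.

r_{22} = 3.4785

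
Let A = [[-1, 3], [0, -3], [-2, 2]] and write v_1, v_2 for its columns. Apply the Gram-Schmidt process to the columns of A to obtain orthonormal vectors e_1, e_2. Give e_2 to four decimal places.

v_1 = (-1, 0, -2); ‖v_1‖ = 2.2361, so e_1 = (-0.4472, 0.0000, -0.8944).
e_1·v_2 = (-0.4472)·3 + 0.0000·(-3) + (-0.8944)·2 = -3.1305.
u_2 = v_2 + 3.1305·e_1 = (1.6000, -3.0000, -0.8000).
‖u_2‖ = 3.4928, so e_2 = (0.4581, -0.8589, -0.2290).

e_2 = (0.4581, -0.8589, -0.2290)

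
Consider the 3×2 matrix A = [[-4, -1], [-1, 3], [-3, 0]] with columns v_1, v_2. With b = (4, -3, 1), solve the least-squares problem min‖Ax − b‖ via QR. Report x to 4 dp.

v_1 = (-4, -1, -3); ‖v_1‖ = 5.0990, so e_1 = (-0.7845, -0.1961, -0.5883).
e_1·v_2 = (-0.7845)·(-1) + (-0.1961)·3 + (-0.5883)·0 = 0.1961.
u_2 = v_2 − 0.1961·e_1 = (-0.8462, 3.0385, 0.1154).
‖u_2‖ = 3.1562, so e_2 = (-0.2681, 0.9627, 0.0366).
Qᵀb = (-3.1379, -3.9239).
Back-substitute: x_2 = -3.9239/3.1562 = -1.2432.
x_1 = (-3.1379 − 0.1961·(-1.2432))/5.0990 = -0.5676.

x = (-0.5676, -1.2432)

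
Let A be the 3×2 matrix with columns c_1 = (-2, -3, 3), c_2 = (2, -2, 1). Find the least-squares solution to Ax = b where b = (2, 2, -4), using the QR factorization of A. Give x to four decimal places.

x = (-1.0289, 0.1272)

c_1 = (-2, -3, 3); ‖c_1‖ = 4.6904, so q_1 = (-0.4264, -0.6396, 0.6396).
q_1·c_2 = (-0.4264)·2 + (-0.6396)·(-2) + 0.6396·1 = 1.0660.
u_2 = c_2 − 1.0660·q_1 = (2.4545, -1.3182, 0.3182).
‖u_2‖ = 2.8042, so q_2 = (0.8753, -0.4701, 0.1135).
Qᵀb = (-4.6904, 0.3566).
Back-substitute: x_2 = 0.3566/2.8042 = 0.1272.
x_1 = (-4.6904 − 1.0660·0.1272)/4.6904 = -1.0289.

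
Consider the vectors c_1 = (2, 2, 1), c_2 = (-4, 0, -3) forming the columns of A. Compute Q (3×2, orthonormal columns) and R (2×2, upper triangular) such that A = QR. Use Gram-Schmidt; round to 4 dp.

Q = [[0.6667, -0.4576], [0.6667, 0.7191], [0.3333, -0.5230]], R = [[3.0000, -3.6667], [0.0000, 3.3993]]

q_1 = c_1/‖c_1‖ = (2, 2, 1)/3.0000 = (0.6667, 0.6667, 0.3333).
r_{12} = q_1·c_2 = -3.6667.
u_2 = c_2 + 3.6667·q_1 = (-1.5556, 2.4444, -1.7778).
‖u_2‖ = 3.3993, so q_2 = (-0.4576, 0.7191, -0.5230).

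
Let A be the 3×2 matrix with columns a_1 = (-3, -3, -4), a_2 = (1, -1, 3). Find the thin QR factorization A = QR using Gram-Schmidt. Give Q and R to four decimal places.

a_1 = (-3, -3, -4); ‖a_1‖ = 5.8310, so e_1 = (-0.5145, -0.5145, -0.6860).
e_1·a_2 = (-0.5145)·1 + (-0.5145)·(-1) + (-0.6860)·3 = -2.0580.
u_2 = a_2 + 2.0580·e_1 = (-0.0588, -2.0588, 1.5882).
‖u_2‖ = 2.6009, so e_2 = (-0.0226, -0.7916, 0.6106).

Q = [[-0.5145, -0.0226], [-0.5145, -0.7916], [-0.6860, 0.6106]], R = [[5.8310, -2.0580], [0.0000, 2.6009]]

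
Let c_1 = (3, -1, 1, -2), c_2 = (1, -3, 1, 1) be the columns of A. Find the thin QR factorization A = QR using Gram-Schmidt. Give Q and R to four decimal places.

Q = [[0.7746, 0.0000], [-0.2582, -0.8296], [0.2582, 0.2074], [-0.5164, 0.5185]], R = [[3.8730, 1.2910], [0.0000, 3.2146]]

c_1 = (3, -1, 1, -2); ‖c_1‖ = 3.8730, so q_1 = (0.7746, -0.2582, 0.2582, -0.5164).
q_1·c_2 = 0.7746·1 + (-0.2582)·(-3) + 0.2582·1 + (-0.5164)·1 = 1.2910.
u_2 = c_2 − 1.2910·q_1 = (0.0000, -2.6667, 0.6667, 1.6667).
‖u_2‖ = 3.2146, so q_2 = (0.0000, -0.8296, 0.2074, 0.5185).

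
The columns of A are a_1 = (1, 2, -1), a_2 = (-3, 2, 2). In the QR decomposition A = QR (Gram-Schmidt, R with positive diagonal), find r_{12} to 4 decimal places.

e_1 = a_1/‖a_1‖ = (1, 2, -1)/2.4495 = (0.4082, 0.8165, -0.4082).
r_{12} = e_1·a_2 = -0.4082.

r_{12} = -0.4082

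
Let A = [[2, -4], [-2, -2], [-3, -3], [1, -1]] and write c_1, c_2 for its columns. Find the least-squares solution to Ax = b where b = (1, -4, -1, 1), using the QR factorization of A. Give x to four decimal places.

x = (0.7557, 0.0992)

e_1 = c_1/‖c_1‖ = (2, -2, -3, 1)/4.2426 = (0.4714, -0.4714, -0.7071, 0.2357).
r_{12} = e_1·c_2 = 0.9428.
u_2 = c_2 − 0.9428·e_1 = (-4.4444, -1.5556, -2.3333, -1.2222).
‖u_2‖ = 5.3955, so e_2 = (-0.8237, -0.2883, -0.4325, -0.2265).
Qᵀb = (3.2998, 0.5354).
Back-substitute: x_2 = 0.5354/5.3955 = 0.0992.
x_1 = (3.2998 − 0.9428·0.0992)/4.2426 = 0.7557.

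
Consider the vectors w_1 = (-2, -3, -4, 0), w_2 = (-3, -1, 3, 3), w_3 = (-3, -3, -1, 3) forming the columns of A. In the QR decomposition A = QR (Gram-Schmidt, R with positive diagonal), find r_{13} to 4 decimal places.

r_{13} = 3.5282

w_1 = (-2, -3, -4, 0); ‖w_1‖ = 5.3852, so e_1 = (-0.3714, -0.5571, -0.7428, 0.0000).
r_{13} = e_1·w_3 = 3.5282.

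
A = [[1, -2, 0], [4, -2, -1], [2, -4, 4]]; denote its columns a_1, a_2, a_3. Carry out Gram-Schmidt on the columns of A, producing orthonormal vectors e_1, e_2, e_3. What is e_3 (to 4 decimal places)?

e_3 = (-0.8944, 0.0000, 0.4472)

a_1 = (1, 4, 2); ‖a_1‖ = 4.5826, so e_1 = (0.2182, 0.8729, 0.4364).
e_1·a_2 = 0.2182·(-2) + 0.8729·(-2) + 0.4364·(-4) = -3.9279.
u_2 = a_2 + 3.9279·e_1 = (-1.1429, 1.4286, -2.2857).
‖u_2‖ = 2.9277, so e_2 = (-0.3904, 0.4880, -0.7807).
e_1·a_3 = 0.2182·0 + 0.8729·(-1) + 0.4364·4 = 0.8729; e_2·a_3 = (-0.3904)·0 + 0.4880·(-1) + (-0.7807)·4 = -3.6108.
u_3 = a_3 − 0.8729·e_1 + 3.6108·e_2 = (-1.6000, 0.0000, 0.8000).
‖u_3‖ = 1.7889, so e_3 = (-0.8944, 0.0000, 0.4472).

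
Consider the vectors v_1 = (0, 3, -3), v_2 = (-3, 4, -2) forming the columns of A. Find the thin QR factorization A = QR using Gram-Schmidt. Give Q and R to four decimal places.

Q = [[0.0000, -0.9045], [0.7071, 0.3015], [-0.7071, 0.3015]], R = [[4.2426, 4.2426], [0.0000, 3.3166]]

e_1 = v_1/‖v_1‖ = (0, 3, -3)/4.2426 = (0.0000, 0.7071, -0.7071).
r_{12} = e_1·v_2 = 4.2426.
u_2 = v_2 − 4.2426·e_1 = (-3.0000, 1.0000, 1.0000).
‖u_2‖ = 3.3166, so e_2 = (-0.9045, 0.3015, 0.3015).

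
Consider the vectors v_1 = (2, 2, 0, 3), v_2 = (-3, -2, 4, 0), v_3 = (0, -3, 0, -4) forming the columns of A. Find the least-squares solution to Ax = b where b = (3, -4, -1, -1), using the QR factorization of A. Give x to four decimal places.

x = (1.6373, 0.0167, 1.8149)

v_1 = (2, 2, 0, 3); ‖v_1‖ = 4.1231, so e_1 = (0.4851, 0.4851, 0.0000, 0.7276).
e_1·v_2 = 0.4851·(-3) + 0.4851·(-2) + 0.0000·4 + 0.7276·0 = -2.4254.
u_2 = v_2 + 2.4254·e_1 = (-1.8235, -0.8235, 4.0000, 1.7647).
‖u_2‖ = 4.8081, so e_2 = (-0.3793, -0.1713, 0.8319, 0.3670).
e_1·v_3 = 0.4851·0 + 0.4851·(-3) + 0.0000·0 + 0.7276·(-4) = -4.3656; e_2·v_3 = (-0.3793)·0 + (-0.1713)·(-3) + 0.8319·0 + 0.3670·(-4) = -0.9543.
u_3 = v_3 + 4.3656·e_1 + 0.9543·e_2 = (1.7557, -1.0458, 0.7939, -0.4733).
‖u_3‖ = 2.2429, so e_3 = (0.7828, -0.4663, 0.3540, -0.2110).
Qᵀb = (-1.2127, -1.6516, 4.0705).
Back-substitute: x_3 = 4.0705/2.2429 = 1.8149.
x_2 = (-1.6516 + 0.9543·1.8149)/4.8081 = 0.0167.
x_1 = (-1.2127 + 2.4254·0.0167 + 4.3656·1.8149)/4.1231 = 1.6373.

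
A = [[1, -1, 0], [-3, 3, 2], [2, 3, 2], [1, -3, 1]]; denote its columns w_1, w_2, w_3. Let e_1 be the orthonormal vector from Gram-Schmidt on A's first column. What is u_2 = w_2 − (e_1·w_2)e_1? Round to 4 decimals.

u_2 = (-0.5333, 1.6000, 3.9333, -2.5333)

e_1 = w_1/‖w_1‖ = (1, -3, 2, 1)/3.8730 = (0.2582, -0.7746, 0.5164, 0.2582).
r_{12} = e_1·w_2 = -1.8074.
u_2 = w_2 + 1.8074·e_1 = (-0.5333, 1.6000, 3.9333, -2.5333).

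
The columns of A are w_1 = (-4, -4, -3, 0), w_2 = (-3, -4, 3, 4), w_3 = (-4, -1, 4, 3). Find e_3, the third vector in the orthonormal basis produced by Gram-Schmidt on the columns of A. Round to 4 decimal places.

e_3 = (-0.7594, 0.5745, 0.2466, -0.1801)

e_1 = w_1/‖w_1‖ = (-4, -4, -3, 0)/6.4031 = (-0.6247, -0.6247, -0.4685, 0.0000).
r_{12} = e_1·w_2 = 2.9673.
u_2 = w_2 − 2.9673·e_1 = (-1.1463, -2.1463, 4.3902, 4.0000).
‖u_2‖ = 6.4183, so e_2 = (-0.1786, -0.3344, 0.6840, 0.6232).
r_{13} = e_1·w_3 = 1.2494; r_{23} = e_2·w_3 = 5.6545.
u_3 = w_3 − 1.2494·e_1 − 5.6545·e_2 = (-2.2096, 1.6714, 0.7176, -0.5240).
‖u_3‖ = 2.9095, so e_3 = (-0.7594, 0.5745, 0.2466, -0.1801).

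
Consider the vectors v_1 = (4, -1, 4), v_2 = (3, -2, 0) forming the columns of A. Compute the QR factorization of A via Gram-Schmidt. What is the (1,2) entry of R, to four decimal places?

v_1 = (4, -1, 4); ‖v_1‖ = 5.7446, so e_1 = (0.6963, -0.1741, 0.6963).
r_{12} = e_1·v_2 = 2.4371.

r_{12} = 2.4371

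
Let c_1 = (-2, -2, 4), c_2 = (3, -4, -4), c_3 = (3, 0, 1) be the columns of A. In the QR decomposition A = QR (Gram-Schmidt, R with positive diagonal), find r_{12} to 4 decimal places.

c_1 = (-2, -2, 4); ‖c_1‖ = 4.8990, so e_1 = (-0.4082, -0.4082, 0.8165).
r_{12} = e_1·c_2 = -2.8577.

r_{12} = -2.8577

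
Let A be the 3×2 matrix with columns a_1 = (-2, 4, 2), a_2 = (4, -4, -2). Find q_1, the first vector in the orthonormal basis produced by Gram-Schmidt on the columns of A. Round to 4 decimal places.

q_1 = (-0.4082, 0.8165, 0.4082)

a_1 = (-2, 4, 2); ‖a_1‖ = 4.8990, so q_1 = (-0.4082, 0.8165, 0.4082).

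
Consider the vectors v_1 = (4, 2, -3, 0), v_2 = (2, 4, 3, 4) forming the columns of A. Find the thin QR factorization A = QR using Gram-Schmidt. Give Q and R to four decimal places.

v_1 = (4, 2, -3, 0); ‖v_1‖ = 5.3852, so q_1 = (0.7428, 0.3714, -0.5571, 0.0000).
q_1·v_2 = 0.7428·2 + 0.3714·4 + (-0.5571)·3 + 0.0000·4 = 1.2999.
u_2 = v_2 − 1.2999·q_1 = (1.0345, 3.5172, 3.7241, 4.0000).
‖u_2‖ = 6.5811, so q_2 = (0.1572, 0.5344, 0.5659, 0.6078).

Q = [[0.7428, 0.1572], [0.3714, 0.5344], [-0.5571, 0.5659], [0.0000, 0.6078]], R = [[5.3852, 1.2999], [0.0000, 6.5811]]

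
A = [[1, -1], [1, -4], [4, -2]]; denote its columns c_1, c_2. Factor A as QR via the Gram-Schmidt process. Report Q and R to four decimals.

Q = [[0.2357, -0.0815], [0.2357, -0.9619], [0.9428, 0.2609]], R = [[4.2426, -3.0641], [0.0000, 3.4075]]

c_1 = (1, 1, 4); ‖c_1‖ = 4.2426, so e_1 = (0.2357, 0.2357, 0.9428).
e_1·c_2 = 0.2357·(-1) + 0.2357·(-4) + 0.9428·(-2) = -3.0641.
u_2 = c_2 + 3.0641·e_1 = (-0.2778, -3.2778, 0.8889).
‖u_2‖ = 3.4075, so e_2 = (-0.0815, -0.9619, 0.2609).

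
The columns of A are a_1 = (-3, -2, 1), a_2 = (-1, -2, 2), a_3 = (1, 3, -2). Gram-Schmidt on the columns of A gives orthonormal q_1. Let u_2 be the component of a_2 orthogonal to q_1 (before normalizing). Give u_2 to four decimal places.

u_2 = (0.9286, -0.7143, 1.3571)

q_1 = a_1/‖a_1‖ = (-3, -2, 1)/3.7417 = (-0.8018, -0.5345, 0.2673).
r_{12} = q_1·a_2 = 2.4054.
u_2 = a_2 − 2.4054·q_1 = (0.9286, -0.7143, 1.3571).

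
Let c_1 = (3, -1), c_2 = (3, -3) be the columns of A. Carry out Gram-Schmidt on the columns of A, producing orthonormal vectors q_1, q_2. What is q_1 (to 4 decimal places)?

q_1 = (0.9487, -0.3162)

c_1 = (3, -1); ‖c_1‖ = 3.1623, so q_1 = (0.9487, -0.3162).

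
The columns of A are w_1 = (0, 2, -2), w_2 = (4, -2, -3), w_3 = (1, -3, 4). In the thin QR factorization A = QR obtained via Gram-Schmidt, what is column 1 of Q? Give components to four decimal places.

q_1 = w_1/‖w_1‖ = (0, 2, -2)/2.8284 = (0.0000, 0.7071, -0.7071).

q_1 = (0.0000, 0.7071, -0.7071)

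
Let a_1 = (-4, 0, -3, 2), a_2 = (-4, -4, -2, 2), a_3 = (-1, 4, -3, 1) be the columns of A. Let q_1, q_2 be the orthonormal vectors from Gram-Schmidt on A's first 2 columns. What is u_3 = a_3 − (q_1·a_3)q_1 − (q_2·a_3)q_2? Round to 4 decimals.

a_1 = (-4, 0, -3, 2); ‖a_1‖ = 5.3852, so q_1 = (-0.7428, 0.0000, -0.5571, 0.3714).
q_1·a_2 = (-0.7428)·(-4) + 0.0000·(-4) + (-0.5571)·(-2) + 0.3714·2 = 4.8281.
u_2 = a_2 − 4.8281·q_1 = (-0.4138, -4.0000, 0.6897, 0.2069).
‖u_2‖ = 4.0853, so q_2 = (-0.1013, -0.9791, 0.1688, 0.0506).
q_1·a_3 = (-0.7428)·(-1) + 0.0000·4 + (-0.5571)·(-3) + 0.3714·1 = 2.7854; q_2·a_3 = (-0.1013)·(-1) + (-0.9791)·4 + 0.1688·(-3) + 0.0506·1 = -4.2710.
u_3 = a_3 − 2.7854·q_1 + 4.2710·q_2 = (0.6364, -0.1818, -0.7273, 0.1818).

u_3 = (0.6364, -0.1818, -0.7273, 0.1818)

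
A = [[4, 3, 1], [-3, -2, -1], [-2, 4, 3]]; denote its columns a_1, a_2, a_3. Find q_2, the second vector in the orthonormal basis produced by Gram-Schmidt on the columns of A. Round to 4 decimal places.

q_1 = a_1/‖a_1‖ = (4, -3, -2)/5.3852 = (0.7428, -0.5571, -0.3714).
r_{12} = q_1·a_2 = 1.8570.
u_2 = a_2 − 1.8570·q_1 = (1.6207, -0.9655, 4.6897).
‖u_2‖ = 5.0549, so q_2 = (0.3206, -0.1910, 0.9277).

q_2 = (0.3206, -0.1910, 0.9277)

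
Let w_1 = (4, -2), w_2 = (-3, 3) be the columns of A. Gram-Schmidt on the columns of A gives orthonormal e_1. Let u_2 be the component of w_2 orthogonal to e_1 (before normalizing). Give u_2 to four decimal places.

u_2 = (0.6000, 1.2000)

e_1 = w_1/‖w_1‖ = (4, -2)/4.4721 = (0.8944, -0.4472).
r_{12} = e_1·w_2 = -4.0249.
u_2 = w_2 + 4.0249·e_1 = (0.6000, 1.2000).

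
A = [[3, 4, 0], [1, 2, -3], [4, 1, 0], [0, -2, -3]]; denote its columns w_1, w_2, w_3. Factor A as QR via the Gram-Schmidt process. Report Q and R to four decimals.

Q = [[0.5883, 0.5431, 0.0066], [0.1961, 0.3693, -0.7454], [0.7845, -0.4996, 0.1814], [0.0000, -0.5648, -0.6414]], R = [[5.0990, 3.5301, -0.5883], [0.0000, 3.5410, 0.5865], [0.0000, 0.0000, 4.1605]]

w_1 = (3, 1, 4, 0); ‖w_1‖ = 5.0990, so e_1 = (0.5883, 0.1961, 0.7845, 0.0000).
e_1·w_2 = 0.5883·4 + 0.1961·2 + 0.7845·1 + 0.0000·(-2) = 3.5301.
u_2 = w_2 − 3.5301·e_1 = (1.9231, 1.3077, -1.7692, -2.0000).
‖u_2‖ = 3.5410, so e_2 = (0.5431, 0.3693, -0.4996, -0.5648).
e_1·w_3 = 0.5883·0 + 0.1961·(-3) + 0.7845·0 + 0.0000·(-3) = -0.5883; e_2·w_3 = 0.5431·0 + 0.3693·(-3) + (-0.4996)·0 + (-0.5648)·(-3) = 0.5865.
u_3 = w_3 + 0.5883·e_1 − 0.5865·e_2 = (0.0276, -3.1012, 0.7546, -2.6687).
‖u_3‖ = 4.1605, so e_3 = (0.0066, -0.7454, 0.1814, -0.6414).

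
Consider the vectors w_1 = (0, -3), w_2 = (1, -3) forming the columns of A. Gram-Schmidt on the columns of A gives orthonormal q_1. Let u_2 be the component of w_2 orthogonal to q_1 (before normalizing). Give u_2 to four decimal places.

u_2 = (1.0000, 0.0000)

q_1 = w_1/‖w_1‖ = (0, -3)/3.0000 = (0.0000, -1.0000).
r_{12} = q_1·w_2 = 3.0000.
u_2 = w_2 − 3.0000·q_1 = (1.0000, 0.0000).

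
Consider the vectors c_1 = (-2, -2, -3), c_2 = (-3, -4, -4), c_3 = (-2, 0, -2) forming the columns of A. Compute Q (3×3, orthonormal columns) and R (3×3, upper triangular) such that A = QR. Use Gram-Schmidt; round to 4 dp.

c_1 = (-2, -2, -3); ‖c_1‖ = 4.1231, so q_1 = (-0.4851, -0.4851, -0.7276).
q_1·c_2 = (-0.4851)·(-3) + (-0.4851)·(-4) + (-0.7276)·(-4) = 6.3059.
u_2 = c_2 − 6.3059·q_1 = (0.0588, -0.9412, 0.5882).
‖u_2‖ = 1.1114, so q_2 = (0.0529, -0.8468, 0.5293).
q_1·c_3 = (-0.4851)·(-2) + (-0.4851)·0 + (-0.7276)·(-2) = 2.4254; q_2·c_3 = 0.0529·(-2) + (-0.8468)·0 + 0.5293·(-2) = -1.1644.
u_3 = c_3 − 2.4254·q_1 + 1.1644·q_2 = (-0.7619, 0.1905, 0.3810).
‖u_3‖ = 0.8729, so q_3 = (-0.8729, 0.2182, 0.4364).

Q = [[-0.4851, 0.0529, -0.8729], [-0.4851, -0.8468, 0.2182], [-0.7276, 0.5293, 0.4364]], R = [[4.1231, 6.3059, 2.4254], [0.0000, 1.1114, -1.1644], [0.0000, 0.0000, 0.8729]]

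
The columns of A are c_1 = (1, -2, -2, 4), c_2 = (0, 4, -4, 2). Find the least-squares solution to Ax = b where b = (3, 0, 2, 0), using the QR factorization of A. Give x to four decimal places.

x = (0.0335, -0.2297)

q_1 = c_1/‖c_1‖ = (1, -2, -2, 4)/5.0000 = (0.2000, -0.4000, -0.4000, 0.8000).
r_{12} = q_1·c_2 = 1.6000.
u_2 = c_2 − 1.6000·q_1 = (-0.3200, 4.6400, -3.3600, 0.7200).
‖u_2‖ = 5.7827, so q_2 = (-0.0553, 0.8024, -0.5810, 0.1245).
Qᵀb = (-0.2000, -1.3281).
Back-substitute: x_2 = -1.3281/5.7827 = -0.2297.
x_1 = (-0.2000 − 1.6000·(-0.2297))/5.0000 = 0.0335.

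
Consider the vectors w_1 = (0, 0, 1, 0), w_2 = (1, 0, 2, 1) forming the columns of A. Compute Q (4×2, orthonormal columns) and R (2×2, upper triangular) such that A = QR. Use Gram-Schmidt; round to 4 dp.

Q = [[0.0000, 0.7071], [0.0000, 0.0000], [1.0000, 0.0000], [0.0000, 0.7071]], R = [[1.0000, 2.0000], [0.0000, 1.4142]]

e_1 = w_1/‖w_1‖ = (0, 0, 1, 0)/1.0000 = (0.0000, 0.0000, 1.0000, 0.0000).
r_{12} = e_1·w_2 = 2.0000.
u_2 = w_2 − 2.0000·e_1 = (1.0000, 0.0000, 0.0000, 1.0000).
‖u_2‖ = 1.4142, so e_2 = (0.7071, 0.0000, 0.0000, 0.7071).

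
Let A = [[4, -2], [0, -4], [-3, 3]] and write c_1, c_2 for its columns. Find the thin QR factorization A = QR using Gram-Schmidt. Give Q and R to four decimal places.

Q = [[0.8000, 0.1724], [0.0000, -0.9578], [-0.6000, 0.2299]], R = [[5.0000, -3.4000], [0.0000, 4.1761]]

c_1 = (4, 0, -3); ‖c_1‖ = 5.0000, so e_1 = (0.8000, 0.0000, -0.6000).
e_1·c_2 = 0.8000·(-2) + 0.0000·(-4) + (-0.6000)·3 = -3.4000.
u_2 = c_2 + 3.4000·e_1 = (0.7200, -4.0000, 0.9600).
‖u_2‖ = 4.1761, so e_2 = (0.1724, -0.9578, 0.2299).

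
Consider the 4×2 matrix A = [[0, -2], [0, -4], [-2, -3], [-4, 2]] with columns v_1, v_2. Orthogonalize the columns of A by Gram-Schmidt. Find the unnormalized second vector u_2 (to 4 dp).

v_1 = (0, 0, -2, -4); ‖v_1‖ = 4.4721, so q_1 = (0.0000, 0.0000, -0.4472, -0.8944).
q_1·v_2 = 0.0000·(-2) + 0.0000·(-4) + (-0.4472)·(-3) + (-0.8944)·2 = -0.4472.
u_2 = v_2 + 0.4472·q_1 = (-2.0000, -4.0000, -3.2000, 1.6000).

u_2 = (-2.0000, -4.0000, -3.2000, 1.6000)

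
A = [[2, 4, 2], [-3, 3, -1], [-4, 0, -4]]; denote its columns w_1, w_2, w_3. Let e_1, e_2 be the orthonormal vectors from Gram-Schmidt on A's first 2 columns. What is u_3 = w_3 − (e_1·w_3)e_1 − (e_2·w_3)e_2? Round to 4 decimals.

w_1 = (2, -3, -4); ‖w_1‖ = 5.3852, so e_1 = (0.3714, -0.5571, -0.7428).
e_1·w_2 = 0.3714·4 + (-0.5571)·3 + (-0.7428)·0 = -0.1857.
u_2 = w_2 + 0.1857·e_1 = (4.0690, 2.8966, -0.1379).
‖u_2‖ = 4.9966, so e_2 = (0.8144, 0.5797, -0.0276).
e_1·w_3 = 0.3714·2 + (-0.5571)·(-1) + (-0.7428)·(-4) = 4.2710; e_2·w_3 = 0.8144·2 + 0.5797·(-1) + (-0.0276)·(-4) = 1.1594.
u_3 = w_3 − 4.2710·e_1 − 1.1594·e_2 = (-0.5304, 0.7072, -0.7956).

u_3 = (-0.5304, 0.7072, -0.7956)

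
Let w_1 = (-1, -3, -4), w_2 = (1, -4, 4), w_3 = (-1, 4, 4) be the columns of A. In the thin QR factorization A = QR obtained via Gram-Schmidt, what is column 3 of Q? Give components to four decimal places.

e_3 = (-0.9701, 0.0000, 0.2425)

e_1 = w_1/‖w_1‖ = (-1, -3, -4)/5.0990 = (-0.1961, -0.5883, -0.7845).
r_{12} = e_1·w_2 = -0.9806.
u_2 = w_2 + 0.9806·e_1 = (0.8077, -4.5769, 3.2308).
‖u_2‖ = 5.6603, so e_2 = (0.1427, -0.8086, 0.5708).
r_{13} = e_1·w_3 = -5.2951; r_{23} = e_2·w_3 = -1.0940.
u_3 = w_3 + 5.2951·e_1 + 1.0940·e_2 = (-1.8824, 0.0000, 0.4706).
‖u_3‖ = 1.9403, so e_3 = (-0.9701, 0.0000, 0.2425).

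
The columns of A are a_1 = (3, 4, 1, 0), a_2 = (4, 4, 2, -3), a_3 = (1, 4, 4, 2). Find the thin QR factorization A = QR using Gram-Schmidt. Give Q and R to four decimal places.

q_1 = a_1/‖a_1‖ = (3, 4, 1, 0)/5.0990 = (0.5883, 0.7845, 0.1961, 0.0000).
r_{12} = q_1·a_2 = 5.8835.
u_2 = a_2 − 5.8835·q_1 = (0.5385, -0.6154, 0.8462, -3.0000).
‖u_2‖ = 3.2225, so q_2 = (0.1671, -0.1910, 0.2626, -0.9309).
r_{13} = q_1·a_3 = 4.5107; r_{23} = q_2·a_3 = -1.4084.
u_3 = a_3 − 4.5107·q_1 + 1.4084·q_2 = (-1.4185, 0.1926, 3.4852, 0.6889).
‖u_3‖ = 3.8302, so q_3 = (-0.3704, 0.0503, 0.9099, 0.1799).

Q = [[0.5883, 0.1671, -0.3704], [0.7845, -0.1910, 0.0503], [0.1961, 0.2626, 0.9099], [0.0000, -0.9309, 0.1799]], R = [[5.0990, 5.8835, 4.5107], [0.0000, 3.2225, -1.4084], [0.0000, 0.0000, 3.8302]]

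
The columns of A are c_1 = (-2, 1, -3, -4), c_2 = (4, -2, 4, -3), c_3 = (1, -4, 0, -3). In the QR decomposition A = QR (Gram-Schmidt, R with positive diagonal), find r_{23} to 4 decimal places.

c_1 = (-2, 1, -3, -4); ‖c_1‖ = 5.4772, so e_1 = (-0.3651, 0.1826, -0.5477, -0.7303).
e_1·c_2 = (-0.3651)·4 + 0.1826·(-2) + (-0.5477)·4 + (-0.7303)·(-3) = -1.8257.
u_2 = c_2 + 1.8257·e_1 = (3.3333, -1.6667, 3.0000, -4.3333).
‖u_2‖ = 6.4550, so e_2 = (0.5164, -0.2582, 0.4648, -0.6713).
r_{23} = e_2·c_3 = 3.5631.

r_{23} = 3.5631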